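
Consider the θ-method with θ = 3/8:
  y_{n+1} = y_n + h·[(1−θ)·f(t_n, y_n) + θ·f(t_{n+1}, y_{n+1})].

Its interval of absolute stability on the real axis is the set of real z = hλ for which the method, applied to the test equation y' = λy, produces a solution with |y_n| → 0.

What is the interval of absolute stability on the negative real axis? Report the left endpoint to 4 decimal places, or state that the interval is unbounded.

Set f=λy, z=hλ:
  y_{n+1} = y_n + z·[5/8·y_n + 3/8·y_{n+1}] ⇒ (1 − 3/8z)y_{n+1} = (1 + 5/8z)y_n
  ⇒ R(z) = (1 + 5/8z)/(1 − 3/8z).

Need |R(x)|<1, x<0.
x=-1.42: |R|=0.0734
R=−1: 1+5/8x = −1+3/8x ⇒ -1/4x=2 ⇒ x=2/(-1/4)=-8.0000
Confirm numerically:
  x=-7.456: |R|=0.96417 <1
  x=-4.201: |R|=0.63122 <1
  x=-3.296: |R|=0.47406 <1
  x=-8.465: |R|=1.02785 >1
  x=-8.414: |R|=1.02491 >1
  x=-8.216: |R|=1.01323 >1
Interval (-8.0000, 0).

z∈(-8.0000,0).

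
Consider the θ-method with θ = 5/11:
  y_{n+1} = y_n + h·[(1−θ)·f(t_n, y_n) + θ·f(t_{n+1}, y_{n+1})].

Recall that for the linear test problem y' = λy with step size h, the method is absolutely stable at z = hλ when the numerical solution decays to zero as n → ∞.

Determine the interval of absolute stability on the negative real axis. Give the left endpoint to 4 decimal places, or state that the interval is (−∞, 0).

On y'=λy, z=hλ:
  y_{n+1} = y_n + z·[6/11·y_n + 5/11·y_{n+1}] ⇒ (1 − 5/11z)y_{n+1} = (1 + 6/11z)y_n
  so R(z) = (1 + 6/11z)/(1 − 5/11z).

Boundary: |R(x)|=1, x<0.
x=-0.5: |R|=0.5926
R=−1: 1+6/11x = −1+5/11x ⇒ -1/11x=2 ⇒ x=2/(-1/11)=-22.0000
Confirm numerically:
  x=-14.921: |R|=0.91731 <1
  x=-13.968: |R|=0.90064 <1
  x=-12.521: |R|=0.87122 <1
  x=-10.420: |R|=0.81648 <1
  x=-22.390: |R|=1.00317 >1
  x=-22.262: |R|=1.00214 >1
  x=-22.204: |R|=1.00167 >1
Stable set (-22.0000, 0).

(-22.0000, 0).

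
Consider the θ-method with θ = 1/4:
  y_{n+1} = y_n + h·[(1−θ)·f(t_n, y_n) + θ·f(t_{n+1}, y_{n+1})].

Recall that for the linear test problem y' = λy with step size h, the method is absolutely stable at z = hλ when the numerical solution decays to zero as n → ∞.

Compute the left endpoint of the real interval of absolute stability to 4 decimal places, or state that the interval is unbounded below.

z* = -4.0000.

With y'=λy (z=hλ):
  y_{n+1} = y_n + z·[3/4·y_n + 1/4·y_{n+1}] ⇒ (1 − 1/4z)y_{n+1} = (1 + 3/4z)y_n
  ⇒ R(z) = (1 + 3/4z)/(1 − 1/4z).

Find x<0 with |R(x)|<1.
x=-0.55: |R|=0.5165
R=−1: 1+3/4x = −1+1/4x ⇒ -1/2x=2 ⇒ x=2/(-1/2)=-4.0000
Confirm numerically:
  x=-3.030: |R|=0.72404 <1
  x=-2.097: |R|=0.37576 <1
  x=-1.682: |R|=0.18409 <1
  x=-4.585: |R|=1.13628 >1
  x=-4.036: |R|=1.00896 >1
So |R|<1 on (-4.0000, 0).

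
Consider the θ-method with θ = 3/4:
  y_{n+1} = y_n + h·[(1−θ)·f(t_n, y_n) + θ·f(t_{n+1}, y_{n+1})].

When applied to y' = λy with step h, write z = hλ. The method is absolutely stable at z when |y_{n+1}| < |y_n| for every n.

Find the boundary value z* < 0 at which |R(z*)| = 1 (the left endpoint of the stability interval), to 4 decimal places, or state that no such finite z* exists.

Set f=λy, z=hλ:
  y_{n+1} = y_n + z·[1/4·y_n + 3/4·y_{n+1}] ⇒ (1 − 3/4z)y_{n+1} = (1 + 1/4z)y_n
  R(z) = (1 + 1/4z)/(1 − 3/4z).

Need |R(x)|<1, x<0.
x=-0.98: |R|=0.4352
x=-2: |R|=0.2000
x=-10: |R|=0.1765
x=-100: |R|=0.3158
θ=3/4≥1/2 ⇒ |1+1/4x|<|1−3/4x| ∀x<0 ⇒ unbounded interval.

unbounded; (−∞, 0).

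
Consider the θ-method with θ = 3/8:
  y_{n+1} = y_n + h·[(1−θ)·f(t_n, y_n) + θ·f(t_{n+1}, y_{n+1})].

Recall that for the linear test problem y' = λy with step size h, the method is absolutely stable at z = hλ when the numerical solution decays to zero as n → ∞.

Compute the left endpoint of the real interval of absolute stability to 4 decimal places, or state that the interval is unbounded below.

z* = -8.0000.

On y'=λy, z=hλ:
  y_{n+1} = y_n + z·[5/8·y_n + 3/8·y_{n+1}] ⇒ (1 − 3/8z)y_{n+1} = (1 + 5/8z)y_n
  so R(z) = (1 + 5/8z)/(1 − 3/8z).

Boundary: |R(x)|=1, x<0.
x=-0.92: |R|=0.3160
R=−1: 1+5/8x = −1+3/8x ⇒ -1/4x=2 ⇒ x=2/(-1/4)=-8.0000
Confirm numerically:
  x=-6.967: |R|=0.92851 <1
  x=-6.459: |R|=0.88742 <1
  x=-3.853: |R|=0.57595 <1
  x=-8.196: |R|=1.01203 >1
  x=-8.087: |R|=1.00539 >1
Stable set (-8.0000, 0).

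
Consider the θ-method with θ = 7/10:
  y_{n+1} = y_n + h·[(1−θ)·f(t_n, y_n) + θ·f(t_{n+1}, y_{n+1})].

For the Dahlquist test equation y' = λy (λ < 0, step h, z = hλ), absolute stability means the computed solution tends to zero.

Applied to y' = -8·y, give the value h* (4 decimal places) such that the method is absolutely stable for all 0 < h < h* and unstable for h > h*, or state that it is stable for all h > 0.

interval (−∞, 0). Any h>0 works for λ=-8.

On y'=λy, z=hλ:
  y_{n+1} = y_n + z·[3/10·y_n + 7/10·y_{n+1}] ⇒ (1 − 7/10z)y_{n+1} = (1 + 3/10z)y_n
  so R(z) = (1 + 3/10z)/(1 − 7/10z).

Find x<0 with |R(x)|<1.
x=-0.42: |R|=0.6754
x=-2: |R|=0.1667
x=-10: |R|=0.2500
x=-100: |R|=0.4085
θ=7/10≥1/2 ⇒ |1+3/10x|<|1−7/10x| ∀x<0 ⇒ stable on all of ℝ⁻.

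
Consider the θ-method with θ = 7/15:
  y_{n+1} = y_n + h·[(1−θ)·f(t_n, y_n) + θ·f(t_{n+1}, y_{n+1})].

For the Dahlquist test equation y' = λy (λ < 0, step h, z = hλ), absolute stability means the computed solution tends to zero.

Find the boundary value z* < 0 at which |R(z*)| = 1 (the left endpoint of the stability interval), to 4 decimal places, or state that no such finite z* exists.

z* = -30.0000.

Set f=λy, z=hλ:
  y_{n+1} = y_n + z·[8/15·y_n + 7/15·y_{n+1}] ⇒ (1 − 7/15z)y_{n+1} = (1 + 8/15z)y_n
  ⇒ R(z) = (1 + 8/15z)/(1 − 7/15z).

Need |R(x)|<1, x<0.
x=-1.14: |R|=0.2559
R=−1: 1+8/15x = −1+7/15x ⇒ -1/15x=2 ⇒ x=2/(-1/15)=-30.0000
Confirm numerically:
  x=-27.800: |R|=0.98950 <1
  x=-21.133: |R|=0.94558 <1
  x=-19.358: |R|=0.92929 <1
  x=-13.835: |R|=0.85547 <1
  x=-30.202: |R|=1.00089 >1
So |R|<1 on (-30.0000, 0).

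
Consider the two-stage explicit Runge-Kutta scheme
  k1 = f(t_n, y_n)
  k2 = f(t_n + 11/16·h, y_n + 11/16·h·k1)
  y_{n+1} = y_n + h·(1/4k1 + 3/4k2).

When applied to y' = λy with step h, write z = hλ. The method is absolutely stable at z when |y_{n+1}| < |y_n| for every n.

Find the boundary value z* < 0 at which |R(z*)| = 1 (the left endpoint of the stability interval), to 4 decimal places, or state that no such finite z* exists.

On y'=λy, z=hλ:
  k1=λy_n ⇒ h·k1=z·y_n;  k2=λ(1+11/16z)y_n ⇒ h·k2=z(1+11/16z)y_n
  y_{n+1}/y_n = 1 + 1/4z + 3/4z(1+11/16z) = 1 + z + 33/64z²
  R(z) = 1 + z + 33/64z².

Need |R(x)|<1, x<0.
x=-1.55: |R|=0.6888
R=1: x+33/64x²=0 ⇒ x=−64/33=-1.9394; min R=1−1/(4·33/64)=0.5152>−1
Confirm numerically:
  x=-1.859: |R|=0.92294 <1
  x=-1.255: |R|=0.55712 <1
  x=-1.166: |R|=0.53502 <1
  x=-2.461: |R|=1.66189 >1
  x=-2.175: |R|=1.26423 >1
Stable set (-1.9394, 0).

z* = -1.9394.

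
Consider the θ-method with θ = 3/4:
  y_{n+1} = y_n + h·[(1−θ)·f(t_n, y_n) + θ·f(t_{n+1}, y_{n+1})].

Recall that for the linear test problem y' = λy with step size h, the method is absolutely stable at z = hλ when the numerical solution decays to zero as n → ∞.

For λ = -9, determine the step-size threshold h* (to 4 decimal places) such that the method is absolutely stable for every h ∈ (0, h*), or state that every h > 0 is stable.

interval (−∞, 0). Any h>0 works for λ=-9.

Set f=λy, z=hλ:
  y_{n+1} = y_n + z·[1/4·y_n + 3/4·y_{n+1}] ⇒ (1 − 3/4z)y_{n+1} = (1 + 1/4z)y_n
  R(z) = (1 + 1/4z)/(1 − 3/4z).

Solve |R(x)|<1 on ℝ⁻.
x=-1.55: |R|=0.2832
x=-2: |R|=0.2000
x=-10: |R|=0.1765
x=-100: |R|=0.3158
θ=3/4≥1/2 ⇒ |1+1/4x|<|1−3/4x| ∀x<0 ⇒ interval (−∞,0).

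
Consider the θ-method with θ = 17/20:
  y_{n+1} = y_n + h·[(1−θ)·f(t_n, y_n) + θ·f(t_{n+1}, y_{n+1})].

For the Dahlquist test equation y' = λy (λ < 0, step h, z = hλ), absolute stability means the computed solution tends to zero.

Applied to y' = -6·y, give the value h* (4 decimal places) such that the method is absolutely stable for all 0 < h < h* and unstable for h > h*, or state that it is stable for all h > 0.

With y'=λy (z=hλ):
  y_{n+1} = y_n + z·[3/20·y_n + 17/20·y_{n+1}] ⇒ (1 − 17/20z)y_{n+1} = (1 + 3/20z)y_n
  ⇒ R(z) = (1 + 3/20z)/(1 − 17/20z).

Need |R(x)|<1, x<0.
x=-1.27: |R|=0.3893
x=-2: |R|=0.2593
x=-10: |R|=0.0526
x=-100: |R|=0.1628
θ=17/20≥1/2 ⇒ |1+3/20x|<|1−17/20x| ∀x<0 ⇒ unbounded interval.

interval (−∞, 0). Any h>0 works for λ=-6.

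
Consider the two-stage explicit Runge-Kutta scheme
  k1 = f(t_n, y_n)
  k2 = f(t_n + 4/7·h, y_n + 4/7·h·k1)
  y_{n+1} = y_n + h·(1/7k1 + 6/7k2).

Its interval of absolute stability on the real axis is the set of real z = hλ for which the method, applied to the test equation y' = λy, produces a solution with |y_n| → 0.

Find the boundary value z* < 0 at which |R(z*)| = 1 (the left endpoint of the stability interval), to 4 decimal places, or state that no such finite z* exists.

left endpoint -2.0417.

Test eqn y'=λy, z=hλ:
  k1=λy_n ⇒ h·k1=z·y_n;  k2=λ(1+4/7z)y_n ⇒ h·k2=z(1+4/7z)y_n
  y_{n+1}/y_n = 1 + 1/7z + 6/7z(1+4/7z) = 1 + z + 24/49z²
  Hence R(z) = 1 + z + 24/49z².

Need |R(x)|<1, x<0.
x=-1.54: |R|=0.6216
R=1: x+24/49x²=0 ⇒ x=−49/24=-2.0417; min R=1−1/(4·24/49)=0.4896>−1
Confirm numerically:
  x=-2.015: |R|=0.97368 <1
  x=-1.278: |R|=0.52198 <1
  x=-0.948: |R|=0.49218 <1
  x=-2.565: |R|=1.65748 >1
  x=-2.520: |R|=1.59040 >1
  x=-2.458: |R|=1.50123 >1
So |R|<1 on (-2.0417, 0).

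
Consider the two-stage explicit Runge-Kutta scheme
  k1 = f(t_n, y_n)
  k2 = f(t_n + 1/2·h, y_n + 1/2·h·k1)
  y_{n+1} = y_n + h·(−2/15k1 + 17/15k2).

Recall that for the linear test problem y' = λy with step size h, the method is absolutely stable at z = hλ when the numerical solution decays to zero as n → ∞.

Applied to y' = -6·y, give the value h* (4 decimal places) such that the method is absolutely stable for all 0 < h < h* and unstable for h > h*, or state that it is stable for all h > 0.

(-1.7647,0); λ=-6 ⇒ h* = (30/17)/6 = 0.2941.

Test eqn y'=λy, z=hλ:
  k1=λy_n ⇒ h·k1=z·y_n;  k2=λ(1+1/2z)y_n ⇒ h·k2=z(1+1/2z)y_n
  y_{n+1}/y_n = 1 − 2/15z + 17/15z(1+1/2z) = 1 + z + 17/30z²
  R(z) = 1 + z + 17/30z².

Find x<0 with |R(x)|<1.
x=-1.14: |R|=0.5964
R=1: x+17/30x²=0 ⇒ x=−30/17=-1.7647; min R=1−1/(4·17/30)=0.5588>−1
Confirm numerically:
  x=-1.609: |R|=0.85803 <1
  x=-1.322: |R|=0.66835 <1
  x=-1.230: |R|=0.62731 <1
  x=-0.736: |R|=0.57096 <1
  x=-2.233: |R|=1.59256 >1
  x=-2.104: |R|=1.40453 >1
  x=-1.890: |R|=1.13419 >1
Stable set (-1.7647, 0).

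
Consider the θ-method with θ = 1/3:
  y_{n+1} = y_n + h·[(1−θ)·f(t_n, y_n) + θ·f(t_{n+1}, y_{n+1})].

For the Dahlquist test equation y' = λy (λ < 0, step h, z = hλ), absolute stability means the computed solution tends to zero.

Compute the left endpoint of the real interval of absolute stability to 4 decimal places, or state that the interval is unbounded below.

Set f=λy, z=hλ:
  y_{n+1} = y_n + z·[2/3·y_n + 1/3·y_{n+1}] ⇒ (1 − 1/3z)y_{n+1} = (1 + 2/3z)y_n
  ⇒ R(z) = (1 + 2/3z)/(1 − 1/3z).

Boundary: |R(x)|=1, x<0.
x=-0.53: |R|=0.5496
R=−1: 1+2/3x = −1+1/3x ⇒ -1/3x=2 ⇒ x=2/(-1/3)=-6.0000
Confirm numerically:
  x=-4.778: |R|=0.84289 <1
  x=-4.222: |R|=0.75381 <1
  x=-3.996: |R|=0.71355 <1
  x=-3.418: |R|=0.59769 <1
  x=-6.554: |R|=1.05799 >1
  x=-6.525: |R|=1.05512 >1
  x=-6.195: |R|=1.02121 >1
So |R|<1 on (-6.0000, 0).

left endpoint -6.0000.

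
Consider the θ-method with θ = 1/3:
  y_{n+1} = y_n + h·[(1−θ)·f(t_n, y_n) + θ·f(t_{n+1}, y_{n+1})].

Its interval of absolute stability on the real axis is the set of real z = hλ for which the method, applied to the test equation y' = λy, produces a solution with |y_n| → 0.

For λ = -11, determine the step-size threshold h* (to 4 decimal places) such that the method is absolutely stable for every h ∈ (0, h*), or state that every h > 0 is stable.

Set f=λy, z=hλ:
  y_{n+1} = y_n + z·[2/3·y_n + 1/3·y_{n+1}] ⇒ (1 − 1/3z)y_{n+1} = (1 + 2/3z)y_n
  Hence R(z) = (1 + 2/3z)/(1 − 1/3z).

Need |R(x)|<1, x<0.
x=-1.04: |R|=0.2277
R=−1: 1+2/3x = −1+1/3x ⇒ -1/3x=2 ⇒ x=2/(-1/3)=-6.0000
Confirm numerically:
  x=-5.551: |R|=0.94749 <1
  x=-5.503: |R|=0.94155 <1
  x=-4.355: |R|=0.77634 <1
  x=-2.914: |R|=0.47819 <1
  x=-6.503: |R|=1.05293 >1
  x=-6.426: |R|=1.04519 >1
  x=-6.060: |R|=1.00662 >1
Stable set (-6.0000, 0).

(-6.0000,0); λ=-11 ⇒ h* = (6)/11 = 0.5455.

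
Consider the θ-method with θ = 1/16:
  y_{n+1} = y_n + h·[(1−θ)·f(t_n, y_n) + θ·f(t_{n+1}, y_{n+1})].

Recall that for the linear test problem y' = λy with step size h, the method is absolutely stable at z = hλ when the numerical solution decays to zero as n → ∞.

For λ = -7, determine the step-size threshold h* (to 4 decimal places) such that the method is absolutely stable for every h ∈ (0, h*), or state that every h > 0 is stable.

On y'=λy, z=hλ:
  y_{n+1} = y_n + z·[15/16·y_n + 1/16·y_{n+1}] ⇒ (1 − 1/16z)y_{n+1} = (1 + 15/16z)y_n
  Hence R(z) = (1 + 15/16z)/(1 − 1/16z).

Solve |R(x)|<1 on ℝ⁻.
x=-1.03: |R|=0.0323
R=−1: 1+15/16x = −1+1/16x ⇒ -7/8x=2 ⇒ x=2/(-7/8)=-2.2857
Confirm numerically:
  x=-1.434: |R|=0.31605 <1
  x=-1.359: |R|=0.25261 <1
  x=-1.030: |R|=0.03230 <1
  x=-2.775: |R|=1.36485 >1
  x=-2.667: |R|=1.28596 >1
Stable set (-2.2857, 0).

(-2.2857,0); λ=-7 ⇒ h* = (16/7)/7 = 0.3265.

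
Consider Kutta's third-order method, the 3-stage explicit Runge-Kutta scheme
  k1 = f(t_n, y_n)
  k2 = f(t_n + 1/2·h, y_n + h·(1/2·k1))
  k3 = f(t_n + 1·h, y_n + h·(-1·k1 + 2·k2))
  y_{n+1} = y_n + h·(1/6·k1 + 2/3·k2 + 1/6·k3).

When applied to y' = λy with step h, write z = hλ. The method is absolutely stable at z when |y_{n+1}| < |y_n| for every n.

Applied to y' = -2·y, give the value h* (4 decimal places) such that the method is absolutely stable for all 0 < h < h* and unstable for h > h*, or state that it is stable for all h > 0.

(-2.5127,0); λ=-2 ⇒ h* = 1.2564.

Set f=λy, z=hλ:
  order 3, 3-stage ⇒ R(z)=1+z+z^2/2+z^3/6
  (e.g. R(-0.9)=0.38350, |R|=0.38350)

Need |R(x)|<1, x<0.
x=-0.9: |R|=0.3835
|R(-1.19)|=0.2372 |R(-1.11)|=0.2781 |R(-0.74)|=0.4663
Bisect:
  x_lo=-3.1315 |R|=2.3464  x_hi=-0.1344 |R|=0.8742
  mid=-1.63296 |R|=0.02541 →hi
  mid=-2.38222 |R|=0.79791 →hi
  mid=-2.75686 |R|=1.44886 →lo
  mid=-2.56954 |R|=1.09585 →lo
  mid=-2.47588 |R|=0.94041 →hi
  mid=-2.52271 |R|=1.01646 →lo
  mid=-2.49929 |R|=0.97802 →hi
  mid=-2.51100 |R|=0.99714 →hi
  mid=-2.51686 |R|=1.00677 →lo
  mid=-2.51393 |R|=1.00195 →lo
  ...
  [-2.51283,-2.51265] ⇒ x*=-2.5127
So |R|<1 on (-2.5127, 0).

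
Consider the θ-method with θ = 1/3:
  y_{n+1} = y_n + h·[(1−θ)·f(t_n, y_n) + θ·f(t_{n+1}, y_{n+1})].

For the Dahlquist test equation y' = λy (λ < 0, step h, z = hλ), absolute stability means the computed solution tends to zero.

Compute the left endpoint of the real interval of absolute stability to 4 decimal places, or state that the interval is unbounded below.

z* = -6.0000.

On y'=λy, z=hλ:
  y_{n+1} = y_n + z·[2/3·y_n + 1/3·y_{n+1}] ⇒ (1 − 1/3z)y_{n+1} = (1 + 2/3z)y_n
  ⇒ R(z) = (1 + 2/3z)/(1 − 1/3z).

Need |R(x)|<1, x<0.
x=-1.39: |R|=0.0501
R=−1: 1+2/3x = −1+1/3x ⇒ -1/3x=2 ⇒ x=2/(-1/3)=-6.0000
Confirm numerically:
  x=-4.966: |R|=0.87020 <1
  x=-3.287: |R|=0.56847 <1
  x=-2.834: |R|=0.45732 <1
  x=-6.115: |R|=1.01262 >1
  x=-6.072: |R|=1.00794 >1
Interval (-6.0000, 0).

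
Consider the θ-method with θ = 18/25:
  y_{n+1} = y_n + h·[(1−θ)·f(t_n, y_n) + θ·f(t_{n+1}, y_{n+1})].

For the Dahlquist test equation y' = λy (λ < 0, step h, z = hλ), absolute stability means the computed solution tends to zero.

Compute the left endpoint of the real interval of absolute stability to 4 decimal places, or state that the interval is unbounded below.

interval (−∞, 0).

On y'=λy, z=hλ:
  y_{n+1} = y_n + z·[7/25·y_n + 18/25·y_{n+1}] ⇒ (1 − 18/25z)y_{n+1} = (1 + 7/25z)y_n
  R(z) = (1 + 7/25z)/(1 − 18/25z).

Need |R(x)|<1, x<0.
x=-1.7: |R|=0.2356
x=-2: |R|=0.1803
x=-10: |R|=0.2195
x=-100: |R|=0.3699
θ=18/25≥1/2 ⇒ |1+7/25x|<|1−18/25x| ∀x<0 ⇒ interval (−∞,0).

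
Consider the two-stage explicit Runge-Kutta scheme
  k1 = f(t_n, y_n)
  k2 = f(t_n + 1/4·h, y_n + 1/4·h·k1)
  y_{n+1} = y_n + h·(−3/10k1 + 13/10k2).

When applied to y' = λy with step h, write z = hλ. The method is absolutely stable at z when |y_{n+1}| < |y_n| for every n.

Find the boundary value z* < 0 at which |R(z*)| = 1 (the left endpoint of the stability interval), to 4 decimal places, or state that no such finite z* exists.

Test eqn y'=λy, z=hλ:
  k1=λy_n ⇒ h·k1=z·y_n;  k2=λ(1+1/4z)y_n ⇒ h·k2=z(1+1/4z)y_n
  y_{n+1}/y_n = 1 − 3/10z + 13/10z(1+1/4z) = 1 + z + 13/40z²
  ⇒ R(z) = 1 + z + 13/40z².

Solve |R(x)|<1 on ℝ⁻.
x=-0.48: |R|=0.5949
R=1: x+13/40x²=0 ⇒ x=−40/13=-3.0769; min R=1−1/(4·13/40)=0.2308>−1
Confirm numerically:
  x=-2.844: |R|=0.78471 <1
  x=-2.493: |R|=0.52689 <1
  x=-1.774: |R|=0.24880 <1
  x=-3.665: |R|=1.70047 >1
  x=-3.133: |R|=1.05710 >1
So |R|<1 on (-3.0769, 0).

left endpoint -3.0769.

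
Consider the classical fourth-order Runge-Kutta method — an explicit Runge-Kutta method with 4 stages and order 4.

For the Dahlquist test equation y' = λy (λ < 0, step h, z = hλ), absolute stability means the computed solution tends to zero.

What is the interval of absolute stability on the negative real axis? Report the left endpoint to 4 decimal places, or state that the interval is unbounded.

Test eqn y'=λy, z=hλ:
  order 4, 4-stage ⇒ R(z)=1+z+z^2/2+z^3/6+z^4/24
  (e.g. R(-0.41)=0.66374, |R|=0.66374)

Solve |R(x)|<1 on ℝ⁻.
x=-0.41: |R|=0.6637
|R(-2.74)|=0.9338 |R(-1.04)|=0.3621 |R(-0.89)|=0.4147
Bisect:
  x_lo=-3.1769 |R|=1.7698  x_hi=-0.2831 |R|=0.7535
  mid=-1.73000 |R|=0.27672 →hi
  mid=-2.45345 |R|=0.60460 →hi
  mid=-2.81518 |R|=1.04600 →lo
  mid=-2.63432 |R|=0.79523 →hi
  mid=-2.72475 |R|=0.91249 →hi
  mid=-2.76996 |R|=0.97713 →hi
  mid=-2.79257 |R|=1.01103 →lo
  ...
  [-2.78533,-2.78515] ⇒ x*=-2.7853
So |R|<1 on (-2.7853, 0).

z∈(-2.7853,0).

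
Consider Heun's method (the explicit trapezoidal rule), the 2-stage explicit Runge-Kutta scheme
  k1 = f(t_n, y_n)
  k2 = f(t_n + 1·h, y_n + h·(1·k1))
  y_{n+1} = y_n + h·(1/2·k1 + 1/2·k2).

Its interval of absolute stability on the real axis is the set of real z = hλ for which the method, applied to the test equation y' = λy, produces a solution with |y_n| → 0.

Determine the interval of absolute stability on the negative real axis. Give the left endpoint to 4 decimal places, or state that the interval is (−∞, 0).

(-2.0000, 0).

On y'=λy, z=hλ:
  order 2, 2-stage ⇒ R(z)=1+z+z^2/2
  (e.g. R(-1.36)=0.56480, |R|=0.56480)

Find x<0 with |R(x)|<1.
x=-1.36: |R|=0.5648
|R(-2.16)|=1.1728 |R(-1.21)|=0.5221 |R(-0.54)|=0.6058
Bisect:
  x_lo=-2.5133 |R|=1.6450  x_hi=-0.3076 |R|=0.7397
  mid=-1.41045 |R|=0.58424 →hi
  mid=-1.96187 |R|=0.96260 →hi
  mid=-2.23758 |R|=1.26580 →lo
  mid=-2.09973 |R|=1.10470 →lo
  mid=-2.03080 |R|=1.03127 →lo
  mid=-1.99634 |R|=0.99634 →hi
  mid=-2.01357 |R|=1.01366 →lo
  mid=-2.00495 |R|=1.00496 →lo
  mid=-2.00064 |R|=1.00064 →lo
  ...
  [-2.00011,-1.99997] ⇒ x*=-2.0000
So |R|<1 on (-2.0000, 0).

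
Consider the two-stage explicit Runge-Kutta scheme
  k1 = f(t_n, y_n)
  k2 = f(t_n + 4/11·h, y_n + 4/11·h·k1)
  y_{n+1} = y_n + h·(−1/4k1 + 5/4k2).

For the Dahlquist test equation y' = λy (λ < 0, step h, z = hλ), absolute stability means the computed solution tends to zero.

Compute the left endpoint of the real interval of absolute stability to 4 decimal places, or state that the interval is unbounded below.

With y'=λy (z=hλ):
  k1=λy_n ⇒ h·k1=z·y_n;  k2=λ(1+4/11z)y_n ⇒ h·k2=z(1+4/11z)y_n
  y_{n+1}/y_n = 1 − 1/4z + 5/4z(1+4/11z) = 1 + z + 5/11z²
  ⇒ R(z) = 1 + z + 5/11z².

Find x<0 with |R(x)|<1.
x=-0.66: |R|=0.5380
R=1: x+5/11x²=0 ⇒ x=−11/5=-2.2000; min R=1−1/(4·5/11)=0.4500>−1
Confirm numerically:
  x=-2.163: |R|=0.96362 <1
  x=-1.711: |R|=0.61969 <1
  x=-1.569: |R|=0.54998 <1
  x=-1.048: |R|=0.45123 <1
  x=-2.757: |R|=1.69802 >1
  x=-2.415: |R|=1.23601 >1
Stable set (-2.2000, 0).

left endpoint -2.2000.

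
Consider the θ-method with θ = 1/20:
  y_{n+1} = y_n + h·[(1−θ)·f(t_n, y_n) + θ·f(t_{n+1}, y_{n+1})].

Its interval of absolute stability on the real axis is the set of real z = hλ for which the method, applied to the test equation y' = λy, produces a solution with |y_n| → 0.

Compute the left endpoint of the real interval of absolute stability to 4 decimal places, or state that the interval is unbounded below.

Test eqn y'=λy, z=hλ:
  y_{n+1} = y_n + z·[19/20·y_n + 1/20·y_{n+1}] ⇒ (1 − 1/20z)y_{n+1} = (1 + 19/20z)y_n
  ⇒ R(z) = (1 + 19/20z)/(1 − 1/20z).

Find x<0 with |R(x)|<1.
x=-1.05: |R|=0.0024
R=−1: 1+19/20x = −1+1/20x ⇒ -9/10x=2 ⇒ x=2/(-9/10)=-2.2222
Confirm numerically:
  x=-1.393: |R|=0.30230 <1
  x=-1.126: |R|=0.06599 <1
  x=-0.955: |R|=0.08852 <1
  x=-2.519: |R|=1.23722 >1
  x=-2.441: |R|=1.17548 >1
Stable set (-2.2222, 0).

left endpoint -2.2222.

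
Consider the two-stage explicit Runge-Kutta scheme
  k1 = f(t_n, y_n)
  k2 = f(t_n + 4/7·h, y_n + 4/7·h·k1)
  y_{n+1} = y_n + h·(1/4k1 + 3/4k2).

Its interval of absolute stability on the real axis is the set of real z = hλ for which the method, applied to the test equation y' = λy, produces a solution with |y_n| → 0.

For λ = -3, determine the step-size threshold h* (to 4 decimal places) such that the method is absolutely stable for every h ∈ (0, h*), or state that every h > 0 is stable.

With y'=λy (z=hλ):
  k1=λy_n ⇒ h·k1=z·y_n;  k2=λ(1+4/7z)y_n ⇒ h·k2=z(1+4/7z)y_n
  y_{n+1}/y_n = 1 + 1/4z + 3/4z(1+4/7z) = 1 + z + 3/7z²
  R(z) = 1 + z + 3/7z².

Need |R(x)|<1, x<0.
x=-0.93: |R|=0.4407
R=1: x+3/7x²=0 ⇒ x=−7/3=-2.3333; min R=1−1/(4·3/7)=0.4167>−1
Confirm numerically:
  x=-1.796: |R|=0.58641 <1
  x=-1.651: |R|=0.51720 <1
  x=-1.023: |R|=0.42551 <1
  x=-2.896: |R|=1.69835 >1
  x=-2.825: |R|=1.59527 >1
  x=-2.523: |R|=1.20508 >1
So |R|<1 on (-2.3333, 0).

(-2.3333,0); λ=-3 ⇒ h* = (7/3)/3 = 0.7778.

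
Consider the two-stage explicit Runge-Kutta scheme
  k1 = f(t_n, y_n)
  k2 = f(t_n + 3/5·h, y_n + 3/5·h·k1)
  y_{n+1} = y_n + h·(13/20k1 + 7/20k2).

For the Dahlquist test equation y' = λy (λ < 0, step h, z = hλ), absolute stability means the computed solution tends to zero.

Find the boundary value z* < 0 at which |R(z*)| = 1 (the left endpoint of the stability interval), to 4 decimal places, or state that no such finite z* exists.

z* = -4.7619.

Set f=λy, z=hλ:
  k1=λy_n ⇒ h·k1=z·y_n;  k2=λ(1+3/5z)y_n ⇒ h·k2=z(1+3/5z)y_n
  y_{n+1}/y_n = 1 + 13/20z + 7/20z(1+3/5z) = 1 + z + 21/100z²
  so R(z) = 1 + z + 21/100z².

Need |R(x)|<1, x<0.
x=-0.62: |R|=0.4607
R=1: x+21/100x²=0 ⇒ x=−100/21=-4.7619; min R=1−1/(4·21/100)=-0.1905>−1
Confirm numerically:
  x=-3.311: |R|=0.00883 <1
  x=-3.139: |R|=0.06980 <1
  x=-2.760: |R|=0.16030 <1
  x=-2.622: |R|=0.17827 <1
  x=-5.321: |R|=1.62474 >1
  x=-4.912: |R|=1.15483 >1
  x=-4.784: |R|=1.02220 >1
So |R|<1 on (-4.7619, 0).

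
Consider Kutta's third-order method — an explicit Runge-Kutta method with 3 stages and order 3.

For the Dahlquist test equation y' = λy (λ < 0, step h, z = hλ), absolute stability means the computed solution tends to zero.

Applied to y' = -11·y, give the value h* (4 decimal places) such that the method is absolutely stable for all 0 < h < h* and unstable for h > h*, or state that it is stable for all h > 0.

With y'=λy (z=hλ):
  order 3, 3-stage ⇒ R(z)=1+z+z^2/2+z^3/6
  (e.g. R(-0.53)=0.58564, |R|=0.58564)

Find x<0 with |R(x)|<1.
x=-0.53: |R|=0.5856
|R(-2.33)|=0.7238 |R(-2.27)|=0.6431 |R(-0.93)|=0.3684
Bisect:
  x_lo=-3.1818 |R|=2.4885  x_hi=-0.1981 |R|=0.8202
  mid=-1.68994 |R|=0.06637 →hi
  mid=-2.43586 |R|=0.87798 →hi
  mid=-2.80882 |R|=1.55744 →lo
  mid=-2.62234 |R|=1.18950 →lo
  mid=-2.52910 |R|=1.02710 →lo
  mid=-2.48248 |R|=0.95093 →hi
  mid=-2.50579 |R|=0.98860 →hi
  ...
  [-2.51289,-2.51271] ⇒ x*=-2.5127
So |R|<1 on (-2.5127, 0).

(-2.5127,0); λ=-11 ⇒ h* = 0.2284.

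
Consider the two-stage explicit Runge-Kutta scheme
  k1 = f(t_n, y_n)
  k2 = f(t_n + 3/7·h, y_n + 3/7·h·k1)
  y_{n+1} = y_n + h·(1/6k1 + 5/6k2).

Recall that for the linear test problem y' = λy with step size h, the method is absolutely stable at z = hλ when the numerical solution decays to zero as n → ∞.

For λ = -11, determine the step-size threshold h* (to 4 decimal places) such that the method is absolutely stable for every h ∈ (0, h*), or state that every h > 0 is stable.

Set f=λy, z=hλ:
  k1=λy_n ⇒ h·k1=z·y_n;  k2=λ(1+3/7z)y_n ⇒ h·k2=z(1+3/7z)y_n
  y_{n+1}/y_n = 1 + 1/6z + 5/6z(1+3/7z) = 1 + z + 5/14z²
  R(z) = 1 + z + 5/14z².

Need |R(x)|<1, x<0.
x=-0.91: |R|=0.3857
R=1: x+5/14x²=0 ⇒ x=−14/5=-2.8000; min R=1−1/(4·5/14)=0.3000>−1
Confirm numerically:
  x=-1.727: |R|=0.33819 <1
  x=-1.515: |R|=0.30472 <1
  x=-1.141: |R|=0.32396 <1
  x=-3.276: |R|=1.55692 >1
  x=-3.187: |R|=1.44049 >1
  x=-3.174: |R|=1.42396 >1
Interval (-2.8000, 0).

(-2.8000,0); λ=-11 ⇒ h* = (14/5)/11 = 0.2545.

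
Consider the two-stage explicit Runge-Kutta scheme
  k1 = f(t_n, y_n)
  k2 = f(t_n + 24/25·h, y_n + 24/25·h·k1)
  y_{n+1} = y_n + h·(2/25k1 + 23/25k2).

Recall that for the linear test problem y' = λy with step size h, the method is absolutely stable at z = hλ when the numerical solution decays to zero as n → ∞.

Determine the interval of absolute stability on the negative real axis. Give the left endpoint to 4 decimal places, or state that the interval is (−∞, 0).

(-1.1322, 0).

Test eqn y'=λy, z=hλ:
  k1=λy_n ⇒ h·k1=z·y_n;  k2=λ(1+24/25z)y_n ⇒ h·k2=z(1+24/25z)y_n
  y_{n+1}/y_n = 1 + 2/25z + 23/25z(1+24/25z) = 1 + z + 552/625z²
  ⇒ R(z) = 1 + z + 552/625z².

Need |R(x)|<1, x<0.
x=-1.52: |R|=1.5205
R=1: x+552/625x²=0 ⇒ x=−625/552=-1.1322; min R=1−1/(4·552/625)=0.7169>−1
Confirm numerically:
  x=-0.669: |R|=0.72629 <1
  x=-0.627: |R|=0.72021 <1
  x=-0.568: |R|=0.71694 <1
  x=-1.510: |R|=1.50378 >1
  x=-1.203: |R|=1.07517 >1
So |R|<1 on (-1.1322, 0).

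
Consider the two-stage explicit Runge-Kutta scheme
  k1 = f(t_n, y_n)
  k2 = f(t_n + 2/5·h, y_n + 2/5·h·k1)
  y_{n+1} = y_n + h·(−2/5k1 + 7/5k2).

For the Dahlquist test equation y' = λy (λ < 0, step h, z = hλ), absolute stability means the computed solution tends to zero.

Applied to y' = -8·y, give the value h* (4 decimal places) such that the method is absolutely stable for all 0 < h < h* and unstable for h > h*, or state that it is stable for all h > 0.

(-1.7857,0); λ=-8 ⇒ h* = (25/14)/8 = 0.2232.

On y'=λy, z=hλ:
  k1=λy_n ⇒ h·k1=z·y_n;  k2=λ(1+2/5z)y_n ⇒ h·k2=z(1+2/5z)y_n
  y_{n+1}/y_n = 1 − 2/5z + 7/5z(1+2/5z) = 1 + z + 14/25z²
  so R(z) = 1 + z + 14/25z².

Find x<0 with |R(x)|<1.
x=-1.63: |R|=0.8579
R=1: x+14/25x²=0 ⇒ x=−25/14=-1.7857; min R=1−1/(4·14/25)=0.5536>−1
Confirm numerically:
  x=-1.269: |R|=0.63280 <1
  x=-1.069: |R|=0.57095 <1
  x=-0.726: |R|=0.56916 <1
  x=-2.372: |R|=1.77878 >1
  x=-1.811: |R|=1.02564 >1
Interval (-1.7857, 0).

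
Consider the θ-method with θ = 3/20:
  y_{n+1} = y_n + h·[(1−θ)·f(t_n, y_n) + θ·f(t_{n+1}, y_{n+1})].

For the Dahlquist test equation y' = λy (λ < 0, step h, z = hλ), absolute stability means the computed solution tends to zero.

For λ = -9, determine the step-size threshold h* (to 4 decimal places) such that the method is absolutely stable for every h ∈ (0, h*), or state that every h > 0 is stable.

(-2.8571,0); λ=-9 ⇒ h* = (20/7)/9 = 0.3175.

Test eqn y'=λy, z=hλ:
  y_{n+1} = y_n + z·[17/20·y_n + 3/20·y_{n+1}] ⇒ (1 − 3/20z)y_{n+1} = (1 + 17/20z)y_n
  ⇒ R(z) = (1 + 17/20z)/(1 − 3/20z).

Need |R(x)|<1, x<0.
x=-1.06: |R|=0.0854
R=−1: 1+17/20x = −1+3/20x ⇒ -7/10x=2 ⇒ x=2/(-7/10)=-2.8571
Confirm numerically:
  x=-2.323: |R|=0.72272 <1
  x=-2.053: |R|=0.56963 <1
  x=-1.842: |R|=0.44323 <1
  x=-1.608: |R|=0.29552 <1
  x=-3.418: |R|=1.25954 >1
  x=-3.184: |R|=1.15485 >1
Interval (-2.8571, 0).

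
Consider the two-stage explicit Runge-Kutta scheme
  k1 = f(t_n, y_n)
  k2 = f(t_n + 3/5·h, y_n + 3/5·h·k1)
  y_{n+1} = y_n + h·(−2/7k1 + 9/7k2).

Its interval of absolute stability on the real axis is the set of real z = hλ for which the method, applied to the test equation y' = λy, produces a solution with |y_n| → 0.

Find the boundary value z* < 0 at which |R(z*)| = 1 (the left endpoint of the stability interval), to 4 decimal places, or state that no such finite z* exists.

left endpoint -1.2963.

Test eqn y'=λy, z=hλ:
  k1=λy_n ⇒ h·k1=z·y_n;  k2=λ(1+3/5z)y_n ⇒ h·k2=z(1+3/5z)y_n
  y_{n+1}/y_n = 1 − 2/7z + 9/7z(1+3/5z) = 1 + z + 27/35z²
  ⇒ R(z) = 1 + z + 27/35z².

Find x<0 with |R(x)|<1.
x=-1: |R|=0.7714
R=1: x+27/35x²=0 ⇒ x=−35/27=-1.2963; min R=1−1/(4·27/35)=0.6759>−1
Confirm numerically:
  x=-1.142: |R|=0.86407 <1
  x=-1.125: |R|=0.85134 <1
  x=-0.886: |R|=0.71957 <1
  x=-0.633: |R|=0.67610 <1
  x=-1.815: |R|=1.72626 >1
  x=-1.781: |R|=1.66594 >1
  x=-1.510: |R|=1.24893 >1
So |R|<1 on (-1.2963, 0).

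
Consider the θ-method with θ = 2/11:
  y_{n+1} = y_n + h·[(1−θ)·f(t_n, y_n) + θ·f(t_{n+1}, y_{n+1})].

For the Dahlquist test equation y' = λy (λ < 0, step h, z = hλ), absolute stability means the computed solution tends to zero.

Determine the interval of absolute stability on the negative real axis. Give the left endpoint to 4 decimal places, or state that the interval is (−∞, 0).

z∈(-3.1429,0).

Test eqn y'=λy, z=hλ:
  y_{n+1} = y_n + z·[9/11·y_n + 2/11·y_{n+1}] ⇒ (1 − 2/11z)y_{n+1} = (1 + 9/11z)y_n
  Hence R(z) = (1 + 9/11z)/(1 − 2/11z).

Find x<0 with |R(x)|<1.
x=-1.23: |R|=0.0052
R=−1: 1+9/11x = −1+2/11x ⇒ -7/11x=2 ⇒ x=2/(-7/11)=-3.1429
Confirm numerically:
  x=-2.846: |R|=0.87551 <1
  x=-2.664: |R|=0.79471 <1
  x=-2.256: |R|=0.59979 <1
  x=-1.835: |R|=0.37594 <1
  x=-3.650: |R|=1.19399 >1
  x=-3.571: |R|=1.16520 >1
Stable set (-3.1429, 0).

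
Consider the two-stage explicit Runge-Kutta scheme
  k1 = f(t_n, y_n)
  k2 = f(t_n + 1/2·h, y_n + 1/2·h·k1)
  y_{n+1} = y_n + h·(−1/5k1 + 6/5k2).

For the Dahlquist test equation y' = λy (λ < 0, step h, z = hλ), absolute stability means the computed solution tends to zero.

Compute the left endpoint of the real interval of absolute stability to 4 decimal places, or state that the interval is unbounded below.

On y'=λy, z=hλ:
  k1=λy_n ⇒ h·k1=z·y_n;  k2=λ(1+1/2z)y_n ⇒ h·k2=z(1+1/2z)y_n
  y_{n+1}/y_n = 1 − 1/5z + 6/5z(1+1/2z) = 1 + z + 3/5z²
  ⇒ R(z) = 1 + z + 3/5z².

Solve |R(x)|<1 on ℝ⁻.
x=-0.35: |R|=0.7235
R=1: x+3/5x²=0 ⇒ x=−5/3=-1.6667; min R=1−1/(4·3/5)=0.5833>−1
Confirm numerically:
  x=-1.606: |R|=0.94154 <1
  x=-1.434: |R|=0.79981 <1
  x=-1.253: |R|=0.68901 <1
  x=-1.089: |R|=0.62255 <1
  x=-2.238: |R|=1.76719 >1
  x=-1.850: |R|=1.20350 >1
Stable set (-1.6667, 0).

z* = -1.6667.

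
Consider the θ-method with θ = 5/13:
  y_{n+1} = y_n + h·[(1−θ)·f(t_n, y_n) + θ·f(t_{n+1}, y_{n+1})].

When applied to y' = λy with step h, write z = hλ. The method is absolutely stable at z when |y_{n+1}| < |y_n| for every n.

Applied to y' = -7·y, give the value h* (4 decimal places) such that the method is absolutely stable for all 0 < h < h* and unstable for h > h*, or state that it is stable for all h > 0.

(-8.6667,0); λ=-7 ⇒ h* = (26/3)/7 = 1.2381.

On y'=λy, z=hλ:
  y_{n+1} = y_n + z·[8/13·y_n + 5/13·y_{n+1}] ⇒ (1 − 5/13z)y_{n+1} = (1 + 8/13z)y_n
  Hence R(z) = (1 + 8/13z)/(1 − 5/13z).

Find x<0 with |R(x)|<1.
x=-1.64: |R|=0.0057
R=−1: 1+8/13x = −1+5/13x ⇒ -3/13x=2 ⇒ x=2/(-3/13)=-8.6667
Confirm numerically:
  x=-8.552: |R|=0.99383 <1
  x=-8.119: |R|=0.96934 <1
  x=-7.918: |R|=0.95729 <1
  x=-6.207: |R|=0.83243 <1
  x=-9.183: |R|=1.02629 >1
  x=-9.080: |R|=1.02123 >1
  x=-8.772: |R|=1.00556 >1
Interval (-8.6667, 0).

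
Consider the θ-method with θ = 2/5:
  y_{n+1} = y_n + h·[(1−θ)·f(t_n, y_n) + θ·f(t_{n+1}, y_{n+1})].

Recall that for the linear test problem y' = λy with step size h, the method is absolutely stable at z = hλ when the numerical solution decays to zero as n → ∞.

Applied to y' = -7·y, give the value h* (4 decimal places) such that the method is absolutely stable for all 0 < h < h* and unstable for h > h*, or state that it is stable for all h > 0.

(-10.0000,0); λ=-7 ⇒ h* = (10)/7 = 1.4286.

Test eqn y'=λy, z=hλ:
  y_{n+1} = y_n + z·[3/5·y_n + 2/5·y_{n+1}] ⇒ (1 − 2/5z)y_{n+1} = (1 + 3/5z)y_n
  ⇒ R(z) = (1 + 3/5z)/(1 − 2/5z).

Need |R(x)|<1, x<0.
x=-0.77: |R|=0.4113
R=−1: 1+3/5x = −1+2/5x ⇒ -1/5x=2 ⇒ x=2/(-1/5)=-10.0000
Confirm numerically:
  x=-9.708: |R|=0.98804 <1
  x=-9.011: |R|=0.95704 <1
  x=-8.576: |R|=0.93572 <1
  x=-10.482: |R|=1.01856 >1
  x=-10.306: |R|=1.01195 >1
Interval (-10.0000, 0).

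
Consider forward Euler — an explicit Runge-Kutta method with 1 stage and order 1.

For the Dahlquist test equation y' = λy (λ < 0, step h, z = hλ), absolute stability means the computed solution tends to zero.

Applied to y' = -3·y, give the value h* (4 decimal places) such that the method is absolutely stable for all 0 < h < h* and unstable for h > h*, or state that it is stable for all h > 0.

(-2.0000,0); λ=-3 ⇒ h* = 0.6667.

On y'=λy, z=hλ:
  order 1, 1-stage ⇒ R(z)=1+z
  (e.g. R(-1.58)=-0.58000, |R|=0.58000)

Find x<0 with |R(x)|<1.
x=-1.58: |R|=0.5800
|R(-1.31)|=0.3100 |R(-1.07)|=0.0700 |R(-0.98)|=0.0200
Bisect:
  x_lo=-2.8026 |R|=1.8026  x_hi=-0.3078 |R|=0.6922
  mid=-1.55519 |R|=0.55519 →hi
  mid=-2.17891 |R|=1.17891 →lo
  mid=-1.86705 |R|=0.86705 →hi
  mid=-2.02298 |R|=1.02298 →lo
  mid=-1.94501 |R|=0.94501 →hi
  mid=-1.98400 |R|=0.98400 →hi
  mid=-2.00349 |R|=1.00349 →lo
  ...
  [-2.00014,-1.99998] ⇒ x*=-2.0000
Stable set (-2.0000, 0).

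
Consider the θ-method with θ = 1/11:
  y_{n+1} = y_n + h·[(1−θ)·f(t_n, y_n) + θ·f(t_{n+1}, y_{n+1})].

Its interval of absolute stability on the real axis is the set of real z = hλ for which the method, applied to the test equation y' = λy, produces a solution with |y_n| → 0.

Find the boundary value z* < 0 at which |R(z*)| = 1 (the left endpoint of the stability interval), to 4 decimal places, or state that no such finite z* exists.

z* = -2.4444.

On y'=λy, z=hλ:
  y_{n+1} = y_n + z·[10/11·y_n + 1/11·y_{n+1}] ⇒ (1 − 1/11z)y_{n+1} = (1 + 10/11z)y_n
  Hence R(z) = (1 + 10/11z)/(1 − 1/11z).

Need |R(x)|<1, x<0.
x=-1.45: |R|=0.2811
R=−1: 1+10/11x = −1+1/11x ⇒ -9/11x=2 ⇒ x=2/(-9/11)=-2.4444
Confirm numerically:
  x=-1.958: |R|=0.66214 <1
  x=-1.695: |R|=0.46869 <1
  x=-1.324: |R|=0.18176 <1
  x=-2.649: |R|=1.13488 >1
  x=-2.496: |R|=1.03438 >1
Stable set (-2.4444, 0).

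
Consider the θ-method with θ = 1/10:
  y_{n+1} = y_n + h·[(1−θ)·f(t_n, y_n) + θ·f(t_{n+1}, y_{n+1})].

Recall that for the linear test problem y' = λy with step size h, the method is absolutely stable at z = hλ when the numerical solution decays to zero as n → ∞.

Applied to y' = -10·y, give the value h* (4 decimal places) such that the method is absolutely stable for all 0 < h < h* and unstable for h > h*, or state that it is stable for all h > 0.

(-2.5000,0); λ=-10 ⇒ h* = (5/2)/10 = 0.2500.

Test eqn y'=λy, z=hλ:
  y_{n+1} = y_n + z·[9/10·y_n + 1/10·y_{n+1}] ⇒ (1 − 1/10z)y_{n+1} = (1 + 9/10z)y_n
  so R(z) = (1 + 9/10z)/(1 − 1/10z).

Boundary: |R(x)|=1, x<0.
x=-1.77: |R|=0.5038
R=−1: 1+9/10x = −1+1/10x ⇒ -4/5x=2 ⇒ x=2/(-4/5)=-2.5000
Confirm numerically:
  x=-1.906: |R|=0.60087 <1
  x=-1.695: |R|=0.44934 <1
  x=-1.417: |R|=0.24113 <1
  x=-2.812: |R|=1.19482 >1
  x=-2.720: |R|=1.13836 >1
  x=-2.608: |R|=1.06853 >1
Stable set (-2.5000, 0).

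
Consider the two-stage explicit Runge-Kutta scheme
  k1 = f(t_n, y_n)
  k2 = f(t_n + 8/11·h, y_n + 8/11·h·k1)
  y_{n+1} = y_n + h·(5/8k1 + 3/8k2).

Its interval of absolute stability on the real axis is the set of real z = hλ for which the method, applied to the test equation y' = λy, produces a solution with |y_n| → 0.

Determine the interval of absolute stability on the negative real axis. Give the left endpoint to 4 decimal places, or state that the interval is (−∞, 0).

On y'=λy, z=hλ:
  k1=λy_n ⇒ h·k1=z·y_n;  k2=λ(1+8/11z)y_n ⇒ h·k2=z(1+8/11z)y_n
  y_{n+1}/y_n = 1 + 5/8z + 3/8z(1+8/11z) = 1 + z + 3/11z²
  ⇒ R(z) = 1 + z + 3/11z².

Need |R(x)|<1, x<0.
x=-0.42: |R|=0.6281
R=1: x+3/11x²=0 ⇒ x=−11/3=-3.6667; min R=1−1/(4·3/11)=0.0833>−1
Confirm numerically:
  x=-3.644: |R|=0.97747 <1
  x=-3.030: |R|=0.47388 <1
  x=-2.166: |R|=0.11352 <1
  x=-2.045: |R|=0.09555 <1
  x=-3.968: |R|=1.32610 >1
  x=-3.757: |R|=1.09256 >1
So |R|<1 on (-3.6667, 0).

z∈(-3.6667,0).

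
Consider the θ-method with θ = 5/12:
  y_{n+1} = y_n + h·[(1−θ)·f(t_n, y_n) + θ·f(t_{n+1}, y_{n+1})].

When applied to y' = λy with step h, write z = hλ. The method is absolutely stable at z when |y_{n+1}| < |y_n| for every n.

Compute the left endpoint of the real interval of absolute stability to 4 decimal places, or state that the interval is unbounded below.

With y'=λy (z=hλ):
  y_{n+1} = y_n + z·[7/12·y_n + 5/12·y_{n+1}] ⇒ (1 − 5/12z)y_{n+1} = (1 + 7/12z)y_n
  so R(z) = (1 + 7/12z)/(1 − 5/12z).

Need |R(x)|<1, x<0.
x=-1.3: |R|=0.1568
R=−1: 1+7/12x = −1+5/12x ⇒ -1/6x=2 ⇒ x=2/(-1/6)=-12.0000
Confirm numerically:
  x=-10.896: |R|=0.96679 <1
  x=-8.932: |R|=0.89170 <1
  x=-6.729: |R|=0.76904 <1
  x=-5.638: |R|=0.68340 <1
  x=-12.176: |R|=1.00483 >1
  x=-12.083: |R|=1.00229 >1
So |R|<1 on (-12.0000, 0).

left endpoint -12.0000.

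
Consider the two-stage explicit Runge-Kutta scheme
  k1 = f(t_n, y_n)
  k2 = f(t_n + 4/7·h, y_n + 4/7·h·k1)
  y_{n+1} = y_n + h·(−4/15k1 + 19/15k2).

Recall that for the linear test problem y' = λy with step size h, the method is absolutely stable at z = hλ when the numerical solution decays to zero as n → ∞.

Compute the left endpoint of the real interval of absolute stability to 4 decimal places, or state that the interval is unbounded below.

left endpoint -1.3816.

On y'=λy, z=hλ:
  k1=λy_n ⇒ h·k1=z·y_n;  k2=λ(1+4/7z)y_n ⇒ h·k2=z(1+4/7z)y_n
  y_{n+1}/y_n = 1 − 4/15z + 19/15z(1+4/7z) = 1 + z + 76/105z²
  Hence R(z) = 1 + z + 76/105z².

Find x<0 with |R(x)|<1.
x=-0.55: |R|=0.6690
R=1: x+76/105x²=0 ⇒ x=−105/76=-1.3816; min R=1−1/(4·76/105)=0.6546>−1
Confirm numerically:
  x=-1.133: |R|=0.79615 <1
  x=-0.959: |R|=0.70667 <1
  x=-0.757: |R|=0.65778 <1
  x=-0.556: |R|=0.66776 <1
  x=-1.738: |R|=1.44837 >1
  x=-1.519: |R|=1.15109 >1
  x=-1.415: |R|=1.03423 >1
So |R|<1 on (-1.3816, 0).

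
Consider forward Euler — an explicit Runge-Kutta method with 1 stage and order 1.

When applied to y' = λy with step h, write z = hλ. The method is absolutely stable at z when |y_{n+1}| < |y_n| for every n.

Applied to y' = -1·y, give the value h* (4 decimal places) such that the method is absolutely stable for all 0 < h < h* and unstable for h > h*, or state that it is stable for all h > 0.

(-2.0000,0); λ=-1 ⇒ h* = 2.0000.

On y'=λy, z=hλ:
  order 1, 1-stage ⇒ R(z)=1+z
  (e.g. R(-1.07)=-0.07000, |R|=0.07000)

Find x<0 with |R(x)|<1.
x=-1.07: |R|=0.0700
|R(-1.82)|=0.8200 |R(-1.63)|=0.6300 |R(-1.2)|=0.2000
Bisect:
  x_lo=-2.7978 |R|=1.7978  x_hi=-0.0570 |R|=0.9430
  mid=-1.42740 |R|=0.42740 →hi
  mid=-2.11259 |R|=1.11259 →lo
  mid=-1.77000 |R|=0.77000 →hi
  mid=-1.94130 |R|=0.94130 →hi
  mid=-2.02694 |R|=1.02694 →lo
  mid=-1.98412 |R|=0.98412 →hi
  mid=-2.00553 |R|=1.00553 →lo
  mid=-1.99483 |R|=0.99483 →hi
  mid=-2.00018 |R|=1.00018 →lo
  ...
  [-2.00001,-1.99984] ⇒ x*=-2.0000
Interval (-2.0000, 0).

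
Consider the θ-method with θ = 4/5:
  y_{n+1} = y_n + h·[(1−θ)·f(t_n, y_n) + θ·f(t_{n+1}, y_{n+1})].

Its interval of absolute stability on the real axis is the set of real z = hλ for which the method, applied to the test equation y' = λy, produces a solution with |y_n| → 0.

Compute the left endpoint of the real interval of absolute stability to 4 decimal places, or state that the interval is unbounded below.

Set f=λy, z=hλ:
  y_{n+1} = y_n + z·[1/5·y_n + 4/5·y_{n+1}] ⇒ (1 − 4/5z)y_{n+1} = (1 + 1/5z)y_n
  R(z) = (1 + 1/5z)/(1 − 4/5z).

Find x<0 with |R(x)|<1.
x=-0.82: |R|=0.5048
x=-2: |R|=0.2308
x=-10: |R|=0.1111
x=-100: |R|=0.2346
θ=4/5≥1/2 ⇒ |1+1/5x|<|1−4/5x| ∀x<0 ⇒ unbounded interval.

interval (−∞, 0).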